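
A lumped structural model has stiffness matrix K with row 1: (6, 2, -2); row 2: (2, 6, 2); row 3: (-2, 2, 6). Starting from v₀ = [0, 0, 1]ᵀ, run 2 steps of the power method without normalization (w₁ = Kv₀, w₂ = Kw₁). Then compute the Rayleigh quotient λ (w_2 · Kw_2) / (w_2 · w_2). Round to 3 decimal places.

7.988

w1 = Kv₀ = (6·0 + 2·0 + (-2)·1; 2·0 + 6·0 + 2·1; (-2)·0 + 2·0 + 6·1) = (-2, 2, 6)
w2 = Kw1 = (6·(-2) + 2·2 + (-2)·6; 2·(-2) + 6·2 + 2·6; (-2)·(-2) + 2·2 + 6·6) = (-20, 20, 44)
Kw2 = (-168, 168, 344)
w2·Kw2 = (-20)·(-168) + 20·168 + 44·344 = 21856; w2·w2 = (-20)·(-20) + 20·20 + 44·44 = 2736
λ ≈ 21856/2736 = 7.988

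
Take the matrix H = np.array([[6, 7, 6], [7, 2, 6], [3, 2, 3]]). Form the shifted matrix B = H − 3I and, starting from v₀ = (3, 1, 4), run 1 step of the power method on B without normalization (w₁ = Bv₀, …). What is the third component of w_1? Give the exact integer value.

11

B = H − 3I has rows (3, 7, 6); (7, -1, 6); (3, 2, 0)
w1 = Bv₀ = (3·3 + 7·1 + 6·4; 7·3 + (-1)·1 + 6·4; 3·3 + 2·1 + 0·4) = (40, 44, 11)
Requested component of w1: 11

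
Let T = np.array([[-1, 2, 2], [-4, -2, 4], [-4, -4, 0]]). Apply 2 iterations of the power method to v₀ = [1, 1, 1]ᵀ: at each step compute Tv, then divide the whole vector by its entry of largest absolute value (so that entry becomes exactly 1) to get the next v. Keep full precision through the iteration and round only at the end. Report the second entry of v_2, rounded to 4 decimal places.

1.0000

Tv0 = (3.00000, -2.00000, -8.00000); divide by -8.00000 → v1 = (-0.37500, 0.25000, 1.00000)
Tv1 = (2.87500, 5.00000, 0.50000); divide by 5.00000 → v2 = (0.57500, 1.00000, 0.10000)
Requested entry of v2: -40/-40 = 1.0000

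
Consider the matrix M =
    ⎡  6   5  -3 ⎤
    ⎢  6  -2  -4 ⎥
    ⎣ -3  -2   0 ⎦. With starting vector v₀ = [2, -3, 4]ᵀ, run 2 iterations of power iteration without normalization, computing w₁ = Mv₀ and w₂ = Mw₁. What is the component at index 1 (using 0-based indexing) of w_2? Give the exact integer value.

-94

w1 = Mv₀ = (-15, 2, 0)
w2 = Mw1 = (-80, -94, 41)
The requested component of w2 is -94.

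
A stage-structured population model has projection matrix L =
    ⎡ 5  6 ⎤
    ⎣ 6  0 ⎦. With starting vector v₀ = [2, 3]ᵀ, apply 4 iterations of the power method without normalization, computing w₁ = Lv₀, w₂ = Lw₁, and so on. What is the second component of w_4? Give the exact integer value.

w1 = Lv₀ = (5·2 + 6·3; 6·2 + 0·3) = (28, 12)
w2 = Lw1 = (5·28 + 6·12; 6·28 + 0·12) = (212, 168)
w3 = Lw2 = (2068, 1272)
w4 = Lw3 = (17972, 12408)
The requested component of w4 is 12408.

12408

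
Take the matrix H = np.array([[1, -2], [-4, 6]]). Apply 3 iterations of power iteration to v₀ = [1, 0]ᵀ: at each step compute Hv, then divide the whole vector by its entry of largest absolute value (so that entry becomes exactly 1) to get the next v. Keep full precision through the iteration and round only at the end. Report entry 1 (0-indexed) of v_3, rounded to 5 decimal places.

Hv0 = (1.000000, -4.000000); divide by -4.000000 → v1 = (-0.250000, 1.000000)
Hv1 = (-2.250000, 7.000000); divide by 7.000000 → v2 = (-0.321429, 1.000000)
Hv2 = (-2.321429, 7.285714); divide by 7.285714 → v3 = (-0.318627, 1.000000)
Requested entry of v3: -204/-204 = 1.00000

1.00000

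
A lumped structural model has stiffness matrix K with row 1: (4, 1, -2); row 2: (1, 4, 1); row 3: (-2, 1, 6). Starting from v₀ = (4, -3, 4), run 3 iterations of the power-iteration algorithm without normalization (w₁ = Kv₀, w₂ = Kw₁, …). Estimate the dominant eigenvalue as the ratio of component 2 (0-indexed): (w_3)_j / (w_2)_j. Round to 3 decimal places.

w1 = Kv₀ = (5, -4, 13)
w2 = Kw1 = (-10, 2, 64)
w3 = Kw2 = (-166, 62, 406)
Ratio at component: 406 / 64 = 6.344

λ ≈ 6.344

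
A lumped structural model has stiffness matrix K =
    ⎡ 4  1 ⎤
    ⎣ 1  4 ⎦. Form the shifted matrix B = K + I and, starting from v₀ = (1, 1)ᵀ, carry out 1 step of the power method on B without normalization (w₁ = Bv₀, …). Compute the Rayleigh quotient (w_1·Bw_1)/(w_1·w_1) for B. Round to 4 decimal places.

B = K + I has rows (5, 1); (1, 5)
w1 = Bv₀ = (6, 6)
Bw1 = (36, 36)
w1·Bw1 = 432; w1·w1 = 72; μ ≈ 432/72 = 6.0000

6.0000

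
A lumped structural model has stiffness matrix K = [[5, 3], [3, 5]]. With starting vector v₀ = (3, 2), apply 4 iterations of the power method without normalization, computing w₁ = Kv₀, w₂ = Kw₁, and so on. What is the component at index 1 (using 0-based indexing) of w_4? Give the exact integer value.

w1 = Kv₀ = (5·3 + 3·2; 3·3 + 5·2) = (21, 19)
w2 = Kw1 = (5·21 + 3·19; 3·21 + 5·19) = (162, 158)
w3 = Kw2 = (1284, 1276)
w4 = Kw3 = (10248, 10232)
The requested component of w4 is 10232.

10232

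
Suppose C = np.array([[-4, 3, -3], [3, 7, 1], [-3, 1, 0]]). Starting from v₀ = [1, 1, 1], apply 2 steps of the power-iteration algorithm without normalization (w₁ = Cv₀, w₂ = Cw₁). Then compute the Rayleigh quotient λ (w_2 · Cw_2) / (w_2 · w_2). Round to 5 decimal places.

λ ≈ 4.22451

w1 = Cv₀ = ((-4)·1 + 3·1 + (-3)·1; 3·1 + 7·1 + 1·1; (-3)·1 + 1·1 + 0·1) = (-4, 11, -2)
w2 = Cw1 = ((-4)·(-4) + 3·11 + (-3)·(-2); 3·(-4) + 7·11 + 1·(-2); (-3)·(-4) + 1·11 + 0·(-2)) = (55, 63, 23)
Cw2 = (-100, 629, -102)
w2·Cw2 = 55·(-100) + 63·629 + 23·(-102) = 31781; w2·w2 = 55·55 + 63·63 + 23·23 = 7523
λ ≈ 31781/7523 = 4.22451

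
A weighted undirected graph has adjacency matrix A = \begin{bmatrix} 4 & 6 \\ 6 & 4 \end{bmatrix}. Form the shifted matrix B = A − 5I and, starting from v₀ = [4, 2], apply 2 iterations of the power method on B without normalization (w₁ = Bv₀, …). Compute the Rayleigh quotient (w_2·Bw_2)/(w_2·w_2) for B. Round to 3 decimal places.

B = A − 5I has rows (-1, 6); (6, -1)
w1 = Bv₀ = ((-1)·4 + 6·2; 6·4 + (-1)·2) = (8, 22)
w2 = Bw1 = ((-1)·8 + 6·22; 6·8 + (-1)·22) = (124, 26)
Bw2 = (32, 718)
w2·Bw2 = 22636; w2·w2 = 16052; μ ≈ 22636/16052 = 1.410

1.410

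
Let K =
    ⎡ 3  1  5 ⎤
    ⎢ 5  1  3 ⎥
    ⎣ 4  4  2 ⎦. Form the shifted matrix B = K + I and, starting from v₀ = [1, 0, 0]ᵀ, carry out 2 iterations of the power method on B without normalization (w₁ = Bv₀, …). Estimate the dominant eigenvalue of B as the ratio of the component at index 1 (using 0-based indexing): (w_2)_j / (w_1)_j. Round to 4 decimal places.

8.4000

B = K + I has rows (4, 1, 5); (5, 2, 3); (4, 4, 3)
w1 = Bv₀ = (4·1 + 1·0 + 5·0; 5·1 + 2·0 + 3·0; 4·1 + 4·0 + 3·0) = (4, 5, 4)
w2 = Bw1 = (4·4 + 1·5 + 5·4; 5·4 + 2·5 + 3·4; 4·4 + 4·5 + 3·4) = (41, 42, 48)
Ratio: 42/5 = 8.4000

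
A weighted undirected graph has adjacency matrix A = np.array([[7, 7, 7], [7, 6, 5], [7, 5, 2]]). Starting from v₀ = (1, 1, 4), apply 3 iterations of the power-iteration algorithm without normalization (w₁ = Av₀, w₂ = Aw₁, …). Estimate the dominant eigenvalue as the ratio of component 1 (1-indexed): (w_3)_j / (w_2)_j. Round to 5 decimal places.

w1 = Av₀ = (42, 33, 20)
w2 = Aw1 = (665, 592, 499)
w3 = Aw2 = (12292, 10702, 8613)
Ratio at component: 12292 / 665 = 18.48421

18.48421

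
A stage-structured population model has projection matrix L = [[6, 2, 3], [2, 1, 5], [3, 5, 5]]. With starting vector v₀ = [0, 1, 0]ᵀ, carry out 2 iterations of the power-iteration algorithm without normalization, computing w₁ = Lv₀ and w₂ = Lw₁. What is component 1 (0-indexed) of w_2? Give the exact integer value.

30

w1 = Lv₀ = (6·0 + 2·1 + 3·0; 2·0 + 1·1 + 5·0; 3·0 + 5·1 + 5·0) = (2, 1, 5)
w2 = Lw1 = (6·2 + 2·1 + 3·5; 2·2 + 1·1 + 5·5; 3·2 + 5·1 + 5·5) = (29, 30, 36)
The requested component of w2 is 30.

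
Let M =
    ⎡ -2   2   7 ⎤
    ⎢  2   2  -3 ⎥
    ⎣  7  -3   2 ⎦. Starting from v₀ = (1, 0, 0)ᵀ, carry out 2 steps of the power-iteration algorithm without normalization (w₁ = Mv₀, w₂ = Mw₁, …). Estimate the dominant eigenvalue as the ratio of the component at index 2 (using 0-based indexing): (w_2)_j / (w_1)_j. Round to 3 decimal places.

-0.857

w1 = Mv₀ = (-2, 2, 7)
w2 = Mw1 = (57, -21, -6)
Ratio at component: -6 / 7 = -0.857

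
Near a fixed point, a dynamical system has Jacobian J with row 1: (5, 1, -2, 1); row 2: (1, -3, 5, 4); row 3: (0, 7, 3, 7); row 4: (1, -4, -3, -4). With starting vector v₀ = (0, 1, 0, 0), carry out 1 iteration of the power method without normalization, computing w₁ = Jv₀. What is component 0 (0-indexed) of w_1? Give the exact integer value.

w1 = Jv₀ = (5·0 + 1·1 + (-2)·0 + 1·0; 1·0 + (-3)·1 + 5·0 + 4·0; 0·0 + 7·1 + 3·0 + 7·0; 1·0 + (-4)·1 + (-3)·0 + (-4)·0) = (1, -3, 7, -4)
The requested component of w1 is 1.

1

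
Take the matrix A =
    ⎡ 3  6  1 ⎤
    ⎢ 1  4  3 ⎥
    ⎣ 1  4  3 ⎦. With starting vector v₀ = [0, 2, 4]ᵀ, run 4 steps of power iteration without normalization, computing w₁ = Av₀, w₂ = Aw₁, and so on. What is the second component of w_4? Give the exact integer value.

10616

w1 = Av₀ = (3·0 + 6·2 + 1·4; 1·0 + 4·2 + 3·4; 1·0 + 4·2 + 3·4) = (16, 20, 20)
w2 = Aw1 = (3·16 + 6·20 + 1·20; 1·16 + 4·20 + 3·20; 1·16 + 4·20 + 3·20) = (188, 156, 156)
w3 = Aw2 = (1656, 1280, 1280)
w4 = Aw3 = (13928, 10616, 10616)
The requested component of w4 is 10616.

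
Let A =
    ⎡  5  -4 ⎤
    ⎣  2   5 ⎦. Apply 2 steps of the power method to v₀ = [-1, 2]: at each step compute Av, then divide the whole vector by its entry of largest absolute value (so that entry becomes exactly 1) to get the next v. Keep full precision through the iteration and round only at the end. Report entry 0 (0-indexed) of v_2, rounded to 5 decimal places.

Av0 = (-13.000000, 8.000000); divide by -13.000000 → v1 = (1.000000, -0.615385)
Av1 = (7.461538, -1.076923); divide by 7.461538 → v2 = (1.000000, -0.144330)
Requested entry of v2: -97/-97 = 1.00000

1.00000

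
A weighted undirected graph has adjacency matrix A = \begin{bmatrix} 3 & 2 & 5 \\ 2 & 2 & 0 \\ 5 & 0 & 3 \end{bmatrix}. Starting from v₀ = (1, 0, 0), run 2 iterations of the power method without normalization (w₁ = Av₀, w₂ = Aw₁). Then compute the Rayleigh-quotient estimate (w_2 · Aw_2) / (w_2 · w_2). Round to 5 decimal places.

w1 = Av₀ = (3·1 + 2·0 + 5·0; 2·1 + 2·0 + 0·0; 5·1 + 0·0 + 3·0) = (3, 2, 5)
w2 = Aw1 = (3·3 + 2·2 + 5·5; 2·3 + 2·2 + 0·5; 5·3 + 0·2 + 3·5) = (38, 10, 30)
Aw2 = (284, 96, 280)
w2·Aw2 = 38·284 + 10·96 + 30·280 = 20152; w2·w2 = 38·38 + 10·10 + 30·30 = 2444
λ ≈ 20152/2444 = 8.24550

λ ≈ 8.24550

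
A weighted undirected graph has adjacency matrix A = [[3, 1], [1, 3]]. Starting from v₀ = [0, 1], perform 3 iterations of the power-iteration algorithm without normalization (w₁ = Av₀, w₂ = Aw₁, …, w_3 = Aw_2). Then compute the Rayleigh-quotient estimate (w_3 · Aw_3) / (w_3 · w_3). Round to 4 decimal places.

w1 = Av₀ = (1, 3)
w2 = Aw1 = (6, 10)
w3 = Aw2 = (28, 36)
Aw3 = (120, 136)
w3·Aw3 = 28·120 + 36·136 = 8256; w3·w3 = 28·28 + 36·36 = 2080
λ ≈ 8256/2080 = 3.9692

λ ≈ 3.9692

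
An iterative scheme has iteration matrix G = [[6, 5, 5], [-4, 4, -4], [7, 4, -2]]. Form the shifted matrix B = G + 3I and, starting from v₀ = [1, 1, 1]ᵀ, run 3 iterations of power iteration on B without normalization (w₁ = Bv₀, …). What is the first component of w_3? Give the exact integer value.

2084

B = G + 3I has rows (9, 5, 5); (-4, 7, -4); (7, 4, 1)
w1 = Bv₀ = (9·1 + 5·1 + 5·1; (-4)·1 + 7·1 + (-4)·1; 7·1 + 4·1 + 1·1) = (19, -1, 12)
w2 = Bw1 = (9·19 + 5·(-1) + 5·12; (-4)·19 + 7·(-1) + (-4)·12; 7·19 + 4·(-1) + 1·12) = (226, -131, 141)
w3 = Bw2 = (2084, -2385, 1199)
Requested component of w3: 2084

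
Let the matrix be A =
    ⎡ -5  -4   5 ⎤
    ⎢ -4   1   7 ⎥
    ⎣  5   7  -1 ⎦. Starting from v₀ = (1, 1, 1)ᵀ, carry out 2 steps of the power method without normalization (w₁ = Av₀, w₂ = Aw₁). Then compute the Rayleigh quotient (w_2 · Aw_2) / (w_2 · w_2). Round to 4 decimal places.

-4.6231

w1 = Av₀ = ((-5)·1 + (-4)·1 + 5·1; (-4)·1 + 1·1 + 7·1; 5·1 + 7·1 + (-1)·1) = (-4, 4, 11)
w2 = Aw1 = ((-5)·(-4) + (-4)·4 + 5·11; (-4)·(-4) + 1·4 + 7·11; 5·(-4) + 7·4 + (-1)·11) = (59, 97, -3)
Aw2 = (-698, -160, 977)
w2·Aw2 = 59·(-698) + 97·(-160) + (-3)·977 = -59633; w2·w2 = 59·59 + 97·97 + (-3)·(-3) = 12899
λ ≈ -59633/12899 = -4.6231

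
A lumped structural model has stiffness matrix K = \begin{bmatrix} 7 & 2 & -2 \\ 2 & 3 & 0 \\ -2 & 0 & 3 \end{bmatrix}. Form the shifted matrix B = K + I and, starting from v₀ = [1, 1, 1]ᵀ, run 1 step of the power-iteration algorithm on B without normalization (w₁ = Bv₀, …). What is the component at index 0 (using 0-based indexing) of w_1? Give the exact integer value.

8

B = K + I has rows (8, 2, -2); (2, 4, 0); (-2, 0, 4)
w1 = Bv₀ = (8, 6, 2)
Requested component of w1: 8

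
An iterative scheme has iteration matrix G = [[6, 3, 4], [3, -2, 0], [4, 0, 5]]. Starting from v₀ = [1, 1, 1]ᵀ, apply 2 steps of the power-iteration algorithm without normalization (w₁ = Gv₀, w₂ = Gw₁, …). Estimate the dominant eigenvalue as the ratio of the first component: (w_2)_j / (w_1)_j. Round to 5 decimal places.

9.00000

w1 = Gv₀ = (13, 1, 9)
w2 = Gw1 = (117, 37, 97)
Ratio at component: 117 / 13 = 9.00000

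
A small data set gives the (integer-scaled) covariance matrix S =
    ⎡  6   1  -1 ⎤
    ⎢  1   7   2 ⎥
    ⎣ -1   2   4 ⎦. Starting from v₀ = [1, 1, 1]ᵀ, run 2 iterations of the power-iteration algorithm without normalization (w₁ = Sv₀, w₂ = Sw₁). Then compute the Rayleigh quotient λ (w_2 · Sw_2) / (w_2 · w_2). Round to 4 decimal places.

8.0565

w1 = Sv₀ = (6·1 + 1·1 + (-1)·1; 1·1 + 7·1 + 2·1; (-1)·1 + 2·1 + 4·1) = (6, 10, 5)
w2 = Sw1 = (6·6 + 1·10 + (-1)·5; 1·6 + 7·10 + 2·5; (-1)·6 + 2·10 + 4·5) = (41, 86, 34)
Sw2 = (298, 711, 267)
w2·Sw2 = 41·298 + 86·711 + 34·267 = 82442; w2·w2 = 41·41 + 86·86 + 34·34 = 10233
λ ≈ 82442/10233 = 8.0565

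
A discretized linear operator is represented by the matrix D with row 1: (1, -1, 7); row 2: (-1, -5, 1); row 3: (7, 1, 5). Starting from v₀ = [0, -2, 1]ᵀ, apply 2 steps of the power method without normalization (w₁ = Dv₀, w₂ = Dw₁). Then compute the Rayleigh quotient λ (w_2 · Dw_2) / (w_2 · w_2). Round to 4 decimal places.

3.0405

w1 = Dv₀ = (9, 11, 3)
w2 = Dw1 = (19, -61, 89)
Dw2 = (703, 375, 517)
w2·Dw2 = 19·703 + (-61)·375 + 89·517 = 36495; w2·w2 = 19·19 + (-61)·(-61) + 89·89 = 12003
λ ≈ 36495/12003 = 3.0405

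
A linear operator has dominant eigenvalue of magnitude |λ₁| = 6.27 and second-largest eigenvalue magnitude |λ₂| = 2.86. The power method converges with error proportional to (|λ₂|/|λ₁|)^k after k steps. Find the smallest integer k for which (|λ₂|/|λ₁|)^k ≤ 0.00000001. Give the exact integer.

|λ₂/λ₁| = 2.86/6.27 = 0.45614
Need k ≥ ln(0.00000001) / ln(0.45614) = -18.4207 / -0.7850 ≈ 23.467
Smallest integer k satisfying the bound: 24

24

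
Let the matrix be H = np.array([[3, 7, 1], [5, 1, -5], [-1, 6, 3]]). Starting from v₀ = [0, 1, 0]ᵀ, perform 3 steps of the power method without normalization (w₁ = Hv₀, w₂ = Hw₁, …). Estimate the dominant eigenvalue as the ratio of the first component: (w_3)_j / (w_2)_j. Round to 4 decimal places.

w1 = Hv₀ = (3·0 + 7·1 + 1·0; 5·0 + 1·1 + (-5)·0; (-1)·0 + 6·1 + 3·0) = (7, 1, 6)
w2 = Hw1 = (3·7 + 7·1 + 1·6; 5·7 + 1·1 + (-5)·6; (-1)·7 + 6·1 + 3·6) = (34, 6, 17)
w3 = Hw2 = (161, 91, 53)
Ratio at component: 161 / 34 = 4.7353

λ ≈ 4.7353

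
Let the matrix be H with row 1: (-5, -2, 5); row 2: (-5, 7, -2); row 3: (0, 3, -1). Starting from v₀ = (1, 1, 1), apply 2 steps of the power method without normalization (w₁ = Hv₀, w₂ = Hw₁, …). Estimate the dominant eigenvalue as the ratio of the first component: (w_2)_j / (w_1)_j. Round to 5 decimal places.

λ ≈ -10.00000

w1 = Hv₀ = ((-5)·1 + (-2)·1 + 5·1; (-5)·1 + 7·1 + (-2)·1; 0·1 + 3·1 + (-1)·1) = (-2, 0, 2)
w2 = Hw1 = ((-5)·(-2) + (-2)·0 + 5·2; (-5)·(-2) + 7·0 + (-2)·2; 0·(-2) + 3·0 + (-1)·2) = (20, 6, -2)
Ratio at component: 20 / -2 = -10.00000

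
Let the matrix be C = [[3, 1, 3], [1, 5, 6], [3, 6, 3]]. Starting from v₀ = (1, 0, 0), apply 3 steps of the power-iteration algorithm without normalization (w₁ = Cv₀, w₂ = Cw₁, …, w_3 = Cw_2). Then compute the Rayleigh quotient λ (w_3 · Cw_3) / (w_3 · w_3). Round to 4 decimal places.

11.0044

w1 = Cv₀ = (3, 1, 3)
w2 = Cw1 = (19, 26, 24)
w3 = Cw2 = (155, 293, 285)
Cw3 = (1613, 3330, 3078)
w3·Cw3 = 155·1613 + 293·3330 + 285·3078 = 2102935; w3·w3 = 155·155 + 293·293 + 285·285 = 191099
λ ≈ 2102935/191099 = 11.0044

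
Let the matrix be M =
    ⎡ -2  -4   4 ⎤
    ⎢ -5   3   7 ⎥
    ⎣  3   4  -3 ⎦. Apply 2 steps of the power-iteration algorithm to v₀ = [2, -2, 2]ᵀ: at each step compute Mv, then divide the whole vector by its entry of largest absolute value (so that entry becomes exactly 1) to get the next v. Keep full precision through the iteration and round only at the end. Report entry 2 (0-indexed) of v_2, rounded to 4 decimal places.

Mv0 = (12.00000, -2.00000, -8.00000); divide by 12.00000 → v1 = (1.00000, -0.16667, -0.66667)
Mv1 = (-4.00000, -10.16667, 4.33333); divide by -10.16667 → v2 = (0.39344, 1.00000, -0.42623)
Requested entry of v2: 52/-122 = -0.4262

-0.4262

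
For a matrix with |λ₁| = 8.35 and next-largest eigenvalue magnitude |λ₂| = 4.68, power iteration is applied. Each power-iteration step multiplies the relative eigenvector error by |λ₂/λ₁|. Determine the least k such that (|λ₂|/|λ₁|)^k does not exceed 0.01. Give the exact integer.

8

|λ₂/λ₁| = 4.68/8.35 = 0.56048
Need k ≥ ln(0.01) / ln(0.56048) = -4.6052 / -0.5790 ≈ 7.954
Smallest integer k satisfying the bound: 8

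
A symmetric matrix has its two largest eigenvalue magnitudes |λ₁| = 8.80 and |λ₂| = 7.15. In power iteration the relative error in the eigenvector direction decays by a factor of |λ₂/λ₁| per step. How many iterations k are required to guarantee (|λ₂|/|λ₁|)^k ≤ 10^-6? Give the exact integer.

|λ₂/λ₁| = 7.15/8.80 = 0.81250
Need k ≥ ln(10^-6) / ln(0.81250) = -13.8155 / -0.2076 ≈ 66.536
Smallest integer k satisfying the bound: 67

67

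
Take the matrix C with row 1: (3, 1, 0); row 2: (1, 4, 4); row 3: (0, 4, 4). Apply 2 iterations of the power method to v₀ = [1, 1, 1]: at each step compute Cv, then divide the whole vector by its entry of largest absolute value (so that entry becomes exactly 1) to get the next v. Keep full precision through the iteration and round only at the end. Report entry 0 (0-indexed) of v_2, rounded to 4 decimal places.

Cv0 = (4.00000, 9.00000, 8.00000); divide by 9.00000 → v1 = (0.44444, 1.00000, 0.88889)
Cv1 = (2.33333, 8.00000, 7.55556); divide by 8.00000 → v2 = (0.29167, 1.00000, 0.94444)
Requested entry of v2: 21/72 = 0.2917

0.2917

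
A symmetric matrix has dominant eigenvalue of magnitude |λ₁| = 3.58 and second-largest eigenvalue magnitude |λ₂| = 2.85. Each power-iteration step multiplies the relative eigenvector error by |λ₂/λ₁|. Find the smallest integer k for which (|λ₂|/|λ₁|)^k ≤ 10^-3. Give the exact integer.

|λ₂/λ₁| = 2.85/3.58 = 0.79609
Need k ≥ ln(10^-3) / ln(0.79609) = -6.9078 / -0.2280 ≈ 30.291
Smallest integer k satisfying the bound: 31

31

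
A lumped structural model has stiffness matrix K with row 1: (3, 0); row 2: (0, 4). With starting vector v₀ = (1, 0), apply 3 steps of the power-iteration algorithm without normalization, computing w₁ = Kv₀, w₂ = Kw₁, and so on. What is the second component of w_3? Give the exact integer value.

0

w1 = Kv₀ = (3, 0)
w2 = Kw1 = (9, 0)
w3 = Kw2 = (27, 0)
The requested component of w3 is 0.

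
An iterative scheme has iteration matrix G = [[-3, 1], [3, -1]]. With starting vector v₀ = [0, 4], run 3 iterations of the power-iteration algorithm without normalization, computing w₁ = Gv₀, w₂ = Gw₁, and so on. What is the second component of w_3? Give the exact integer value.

-64

w1 = Gv₀ = ((-3)·0 + 1·4; 3·0 + (-1)·4) = (4, -4)
w2 = Gw1 = ((-3)·4 + 1·(-4); 3·4 + (-1)·(-4)) = (-16, 16)
w3 = Gw2 = (64, -64)
The requested component of w3 is -64.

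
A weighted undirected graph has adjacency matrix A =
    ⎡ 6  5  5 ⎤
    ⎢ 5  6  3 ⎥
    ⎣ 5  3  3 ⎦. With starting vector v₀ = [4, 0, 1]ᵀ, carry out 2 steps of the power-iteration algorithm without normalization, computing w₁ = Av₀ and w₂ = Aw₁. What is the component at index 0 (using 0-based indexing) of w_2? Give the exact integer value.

w1 = Av₀ = (6·4 + 5·0 + 5·1; 5·4 + 6·0 + 3·1; 5·4 + 3·0 + 3·1) = (29, 23, 23)
w2 = Aw1 = (6·29 + 5·23 + 5·23; 5·29 + 6·23 + 3·23; 5·29 + 3·23 + 3·23) = (404, 352, 283)
The requested component of w2 is 404.

404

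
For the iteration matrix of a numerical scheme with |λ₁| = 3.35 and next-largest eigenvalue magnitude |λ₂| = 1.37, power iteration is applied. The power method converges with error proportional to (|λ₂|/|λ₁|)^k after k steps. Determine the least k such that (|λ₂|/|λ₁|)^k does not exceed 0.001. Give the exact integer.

|λ₂/λ₁| = 1.37/3.35 = 0.40896
Need k ≥ ln(0.001) / ln(0.40896) = -6.9078 / -0.8941 ≈ 7.726
Smallest integer k satisfying the bound: 8

8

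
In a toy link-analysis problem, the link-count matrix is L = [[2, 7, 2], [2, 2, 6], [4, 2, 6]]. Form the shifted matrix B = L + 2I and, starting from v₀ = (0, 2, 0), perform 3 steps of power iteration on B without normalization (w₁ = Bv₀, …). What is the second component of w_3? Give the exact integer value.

B = L + 2I has rows (4, 7, 2); (2, 4, 6); (4, 2, 8)
w1 = Bv₀ = (14, 8, 4)
w2 = Bw1 = (120, 84, 104)
w3 = Bw2 = (1276, 1200, 1480)
Requested component of w3: 1200

1200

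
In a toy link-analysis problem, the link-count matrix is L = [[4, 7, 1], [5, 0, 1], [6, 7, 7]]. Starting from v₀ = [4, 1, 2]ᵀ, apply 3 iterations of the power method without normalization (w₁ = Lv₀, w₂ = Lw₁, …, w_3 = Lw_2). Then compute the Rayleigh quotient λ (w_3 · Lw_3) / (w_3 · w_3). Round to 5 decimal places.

11.40822

w1 = Lv₀ = (25, 22, 45)
w2 = Lw1 = (299, 170, 619)
w3 = Lw2 = (3005, 2114, 7317)
Lw3 = (34135, 22342, 84047)
w3·Lw3 = 3005·34135 + 2114·22342 + 7317·84047 = 764778562; w3·w3 = 3005·3005 + 2114·2114 + 7317·7317 = 67037510
λ ≈ 764778562/67037510 = 11.40822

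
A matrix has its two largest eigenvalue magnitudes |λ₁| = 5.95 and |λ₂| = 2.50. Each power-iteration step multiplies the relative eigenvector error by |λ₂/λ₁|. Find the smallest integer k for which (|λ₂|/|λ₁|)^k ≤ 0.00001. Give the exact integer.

|λ₂/λ₁| = 2.50/5.95 = 0.42017
Need k ≥ ln(0.00001) / ln(0.42017) = -11.5129 / -0.8671 ≈ 13.277
Smallest integer k satisfying the bound: 14

14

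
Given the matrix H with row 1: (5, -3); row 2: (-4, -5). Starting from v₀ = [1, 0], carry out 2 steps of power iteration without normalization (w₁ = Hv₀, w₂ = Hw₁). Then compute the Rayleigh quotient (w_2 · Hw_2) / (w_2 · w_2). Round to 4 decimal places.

λ ≈ 5.0000

w1 = Hv₀ = (5, -4)
w2 = Hw1 = (37, 0)
Hw2 = (185, -148)
w2·Hw2 = 37·185 + 0·(-148) = 6845; w2·w2 = 37·37 + 0·0 = 1369
λ ≈ 6845/1369 = 5.0000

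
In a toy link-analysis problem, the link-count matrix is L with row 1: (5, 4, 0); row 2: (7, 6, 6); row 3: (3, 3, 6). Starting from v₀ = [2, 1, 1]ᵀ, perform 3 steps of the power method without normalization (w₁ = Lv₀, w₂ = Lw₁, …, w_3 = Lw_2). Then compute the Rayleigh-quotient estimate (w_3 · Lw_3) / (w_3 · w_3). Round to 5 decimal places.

13.17895

w1 = Lv₀ = (5·2 + 4·1 + 0·1; 7·2 + 6·1 + 6·1; 3·2 + 3·1 + 6·1) = (14, 26, 15)
w2 = Lw1 = (5·14 + 4·26 + 0·15; 7·14 + 6·26 + 6·15; 3·14 + 3·26 + 6·15) = (174, 344, 210)
w3 = Lw2 = (2246, 4542, 2814)
Lw3 = (29398, 59858, 37248)
w3·Lw3 = 2246·29398 + 4542·59858 + 2814·37248 = 442718816; w3·w3 = 2246·2246 + 4542·4542 + 2814·2814 = 33592876
λ ≈ 442718816/33592876 = 13.17895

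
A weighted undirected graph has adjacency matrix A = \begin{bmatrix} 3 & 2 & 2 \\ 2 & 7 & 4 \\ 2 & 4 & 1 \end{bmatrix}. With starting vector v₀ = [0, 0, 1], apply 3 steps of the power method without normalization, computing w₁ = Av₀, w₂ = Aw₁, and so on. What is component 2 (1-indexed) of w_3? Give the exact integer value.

368

w1 = Av₀ = (3·0 + 2·0 + 2·1; 2·0 + 7·0 + 4·1; 2·0 + 4·0 + 1·1) = (2, 4, 1)
w2 = Aw1 = (3·2 + 2·4 + 2·1; 2·2 + 7·4 + 4·1; 2·2 + 4·4 + 1·1) = (16, 36, 21)
w3 = Aw2 = (162, 368, 197)
The requested component of w3 is 368.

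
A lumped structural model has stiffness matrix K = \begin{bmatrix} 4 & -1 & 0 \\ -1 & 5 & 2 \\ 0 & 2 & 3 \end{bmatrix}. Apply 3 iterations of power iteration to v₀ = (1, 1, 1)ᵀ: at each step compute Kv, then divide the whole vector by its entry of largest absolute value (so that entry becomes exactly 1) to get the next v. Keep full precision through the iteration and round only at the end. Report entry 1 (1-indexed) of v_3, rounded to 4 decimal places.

Kv0 = (3.00000, 6.00000, 5.00000); divide by 6.00000 → v1 = (0.50000, 1.00000, 0.83333)
Kv1 = (1.00000, 6.16667, 4.50000); divide by 6.16667 → v2 = (0.16216, 1.00000, 0.72973)
Kv2 = (-0.35135, 6.29730, 4.18919); divide by 6.29730 → v3 = (-0.05579, 1.00000, 0.66524)
Requested entry of v3: -13/233 = -0.0558

-0.0558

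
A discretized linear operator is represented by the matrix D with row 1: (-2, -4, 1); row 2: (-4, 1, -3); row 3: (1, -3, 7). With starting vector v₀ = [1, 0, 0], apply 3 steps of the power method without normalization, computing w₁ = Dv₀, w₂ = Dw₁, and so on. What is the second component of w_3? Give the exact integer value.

-134

w1 = Dv₀ = ((-2)·1 + (-4)·0 + 1·0; (-4)·1 + 1·0 + (-3)·0; 1·1 + (-3)·0 + 7·0) = (-2, -4, 1)
w2 = Dw1 = ((-2)·(-2) + (-4)·(-4) + 1·1; (-4)·(-2) + 1·(-4) + (-3)·1; 1·(-2) + (-3)·(-4) + 7·1) = (21, 1, 17)
w3 = Dw2 = (-29, -134, 137)
The requested component of w3 is -134.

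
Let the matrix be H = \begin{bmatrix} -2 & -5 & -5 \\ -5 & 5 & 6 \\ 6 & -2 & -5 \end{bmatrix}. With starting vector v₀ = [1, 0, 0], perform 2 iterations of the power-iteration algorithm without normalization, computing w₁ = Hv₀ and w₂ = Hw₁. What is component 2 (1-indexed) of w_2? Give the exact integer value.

w1 = Hv₀ = ((-2)·1 + (-5)·0 + (-5)·0; (-5)·1 + 5·0 + 6·0; 6·1 + (-2)·0 + (-5)·0) = (-2, -5, 6)
w2 = Hw1 = ((-2)·(-2) + (-5)·(-5) + (-5)·6; (-5)·(-2) + 5·(-5) + 6·6; 6·(-2) + (-2)·(-5) + (-5)·6) = (-1, 21, -32)
The requested component of w2 is 21.

21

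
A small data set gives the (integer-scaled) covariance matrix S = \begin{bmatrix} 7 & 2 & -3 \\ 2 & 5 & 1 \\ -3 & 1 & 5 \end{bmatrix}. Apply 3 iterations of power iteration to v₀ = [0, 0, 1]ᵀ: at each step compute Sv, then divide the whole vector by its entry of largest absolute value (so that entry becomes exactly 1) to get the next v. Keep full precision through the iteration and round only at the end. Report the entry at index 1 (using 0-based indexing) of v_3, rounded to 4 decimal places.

0.0388

Sv0 = (-3.00000, 1.00000, 5.00000); divide by 5.00000 → v1 = (-0.60000, 0.20000, 1.00000)
Sv1 = (-6.80000, 0.80000, 7.00000); divide by 7.00000 → v2 = (-0.97143, 0.11429, 1.00000)
Sv2 = (-9.57143, -0.37143, 8.02857); divide by -9.57143 → v3 = (1.00000, 0.03881, -0.83881)
Requested entry of v3: -13/-335 = 0.0388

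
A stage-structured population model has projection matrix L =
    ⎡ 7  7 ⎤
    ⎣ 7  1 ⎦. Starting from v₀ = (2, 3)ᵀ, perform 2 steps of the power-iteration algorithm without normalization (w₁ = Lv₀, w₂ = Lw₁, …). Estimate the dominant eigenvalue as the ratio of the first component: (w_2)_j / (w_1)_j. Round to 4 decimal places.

10.4000

w1 = Lv₀ = (35, 17)
w2 = Lw1 = (364, 262)
Ratio at component: 364 / 35 = 10.4000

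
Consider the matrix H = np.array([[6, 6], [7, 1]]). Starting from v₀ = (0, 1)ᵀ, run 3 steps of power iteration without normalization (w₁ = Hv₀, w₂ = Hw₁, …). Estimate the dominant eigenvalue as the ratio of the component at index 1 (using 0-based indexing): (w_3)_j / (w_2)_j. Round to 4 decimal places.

w1 = Hv₀ = (6, 1)
w2 = Hw1 = (42, 43)
w3 = Hw2 = (510, 337)
Ratio at component: 337 / 43 = 7.8372

λ ≈ 7.8372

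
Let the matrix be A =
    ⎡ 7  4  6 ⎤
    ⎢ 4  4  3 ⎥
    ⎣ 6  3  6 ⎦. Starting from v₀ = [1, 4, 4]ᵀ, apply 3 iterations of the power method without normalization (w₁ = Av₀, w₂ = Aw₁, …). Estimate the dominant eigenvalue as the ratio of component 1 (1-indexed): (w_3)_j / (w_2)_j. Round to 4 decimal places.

w1 = Av₀ = (7·1 + 4·4 + 6·4; 4·1 + 4·4 + 3·4; 6·1 + 3·4 + 6·4) = (47, 32, 42)
w2 = Aw1 = (7·47 + 4·32 + 6·42; 4·47 + 4·32 + 3·42; 6·47 + 3·32 + 6·42) = (709, 442, 630)
w3 = Aw2 = (10511, 6494, 9360)
Ratio at component: 10511 / 709 = 14.8251

λ ≈ 14.8251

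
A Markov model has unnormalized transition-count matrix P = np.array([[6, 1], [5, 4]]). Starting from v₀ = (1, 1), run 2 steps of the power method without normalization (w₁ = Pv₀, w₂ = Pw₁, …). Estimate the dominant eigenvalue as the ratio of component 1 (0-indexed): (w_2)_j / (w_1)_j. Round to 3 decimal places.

7.889

w1 = Pv₀ = (7, 9)
w2 = Pw1 = (51, 71)
Ratio at component: 71 / 9 = 7.889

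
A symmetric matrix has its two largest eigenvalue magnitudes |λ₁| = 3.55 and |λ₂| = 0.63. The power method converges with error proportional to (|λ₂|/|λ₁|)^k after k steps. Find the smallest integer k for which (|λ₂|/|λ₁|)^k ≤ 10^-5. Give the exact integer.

7

|λ₂/λ₁| = 0.63/3.55 = 0.17746
Need k ≥ ln(10^-5) / ln(0.17746) = -11.5129 / -1.7290 ≈ 6.659
Smallest integer k satisfying the bound: 7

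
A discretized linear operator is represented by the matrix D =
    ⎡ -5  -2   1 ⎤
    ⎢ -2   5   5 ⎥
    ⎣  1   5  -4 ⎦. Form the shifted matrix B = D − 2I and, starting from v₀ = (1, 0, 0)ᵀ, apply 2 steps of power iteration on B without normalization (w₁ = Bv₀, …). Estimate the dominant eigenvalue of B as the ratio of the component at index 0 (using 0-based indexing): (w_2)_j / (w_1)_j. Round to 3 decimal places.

μ ≈ -7.714

B = D − 2I has rows (-7, -2, 1); (-2, 3, 5); (1, 5, -6)
w1 = Bv₀ = ((-7)·1 + (-2)·0 + 1·0; (-2)·1 + 3·0 + 5·0; 1·1 + 5·0 + (-6)·0) = (-7, -2, 1)
w2 = Bw1 = ((-7)·(-7) + (-2)·(-2) + 1·1; (-2)·(-7) + 3·(-2) + 5·1; 1·(-7) + 5·(-2) + (-6)·1) = (54, 13, -23)
Ratio: 54/-7 = -7.714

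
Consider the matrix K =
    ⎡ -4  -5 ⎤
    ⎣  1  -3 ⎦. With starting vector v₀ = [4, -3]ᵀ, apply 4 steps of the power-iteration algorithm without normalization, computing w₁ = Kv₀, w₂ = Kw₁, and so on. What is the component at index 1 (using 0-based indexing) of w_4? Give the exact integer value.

w1 = Kv₀ = (-1, 13)
w2 = Kw1 = (-61, -40)
w3 = Kw2 = (444, 59)
w4 = Kw3 = (-2071, 267)
The requested component of w4 is 267.

267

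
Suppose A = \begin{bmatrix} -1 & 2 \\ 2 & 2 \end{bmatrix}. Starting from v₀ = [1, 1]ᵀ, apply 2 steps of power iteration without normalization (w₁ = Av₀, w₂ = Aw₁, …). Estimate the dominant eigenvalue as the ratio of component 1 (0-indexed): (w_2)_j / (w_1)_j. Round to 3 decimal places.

w1 = Av₀ = ((-1)·1 + 2·1; 2·1 + 2·1) = (1, 4)
w2 = Aw1 = ((-1)·1 + 2·4; 2·1 + 2·4) = (7, 10)
Ratio at component: 10 / 4 = 2.500

2.500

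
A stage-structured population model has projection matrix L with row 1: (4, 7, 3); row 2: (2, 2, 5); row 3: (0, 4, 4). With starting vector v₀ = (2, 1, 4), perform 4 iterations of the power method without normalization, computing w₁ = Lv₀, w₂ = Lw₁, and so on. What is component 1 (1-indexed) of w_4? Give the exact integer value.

32480

w1 = Lv₀ = (27, 26, 20)
w2 = Lw1 = (350, 206, 184)
w3 = Lw2 = (3394, 2032, 1560)
w4 = Lw3 = (32480, 18652, 14368)
The requested component of w4 is 32480.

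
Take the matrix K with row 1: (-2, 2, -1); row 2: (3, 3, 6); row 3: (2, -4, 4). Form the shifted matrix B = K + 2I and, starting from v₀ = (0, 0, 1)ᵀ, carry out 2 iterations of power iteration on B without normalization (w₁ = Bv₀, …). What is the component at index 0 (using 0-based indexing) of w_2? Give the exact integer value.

B = K + 2I has rows (0, 2, -1); (3, 5, 6); (2, -4, 6)
w1 = Bv₀ = (0·0 + 2·0 + (-1)·1; 3·0 + 5·0 + 6·1; 2·0 + (-4)·0 + 6·1) = (-1, 6, 6)
w2 = Bw1 = (0·(-1) + 2·6 + (-1)·6; 3·(-1) + 5·6 + 6·6; 2·(-1) + (-4)·6 + 6·6) = (6, 63, 10)
Requested component of w2: 6

6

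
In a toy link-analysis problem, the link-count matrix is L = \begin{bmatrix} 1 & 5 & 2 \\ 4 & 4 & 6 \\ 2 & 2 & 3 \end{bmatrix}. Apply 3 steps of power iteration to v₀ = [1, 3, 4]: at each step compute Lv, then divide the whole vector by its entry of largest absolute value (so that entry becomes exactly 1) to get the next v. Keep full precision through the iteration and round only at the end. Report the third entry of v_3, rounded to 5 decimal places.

Lv0 = (24.000000, 40.000000, 20.000000); divide by 40.000000 → v1 = (0.600000, 1.000000, 0.500000)
Lv1 = (6.600000, 9.400000, 4.700000); divide by 9.400000 → v2 = (0.702128, 1.000000, 0.500000)
Lv2 = (6.702128, 9.808511, 4.904255); divide by 9.808511 → v3 = (0.683297, 1.000000, 0.500000)
Requested entry of v3: 1844/3688 = 0.50000

0.50000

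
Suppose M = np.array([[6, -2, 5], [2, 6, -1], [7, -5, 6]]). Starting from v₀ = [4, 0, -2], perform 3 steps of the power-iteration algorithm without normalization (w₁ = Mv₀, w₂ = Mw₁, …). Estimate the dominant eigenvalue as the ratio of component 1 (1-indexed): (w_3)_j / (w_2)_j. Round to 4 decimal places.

w1 = Mv₀ = (14, 10, 16)
w2 = Mw1 = (144, 72, 144)
w3 = Mw2 = (1440, 576, 1512)
Ratio at component: 1440 / 144 = 10.0000

10.0000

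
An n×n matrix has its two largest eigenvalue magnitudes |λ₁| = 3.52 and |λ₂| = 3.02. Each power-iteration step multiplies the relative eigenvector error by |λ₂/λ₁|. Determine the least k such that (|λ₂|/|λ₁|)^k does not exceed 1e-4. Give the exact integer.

|λ₂/λ₁| = 3.02/3.52 = 0.85795
Need k ≥ ln(1e-4) / ln(0.85795) = -9.2103 / -0.1532 ≈ 60.118
Smallest integer k satisfying the bound: 61

61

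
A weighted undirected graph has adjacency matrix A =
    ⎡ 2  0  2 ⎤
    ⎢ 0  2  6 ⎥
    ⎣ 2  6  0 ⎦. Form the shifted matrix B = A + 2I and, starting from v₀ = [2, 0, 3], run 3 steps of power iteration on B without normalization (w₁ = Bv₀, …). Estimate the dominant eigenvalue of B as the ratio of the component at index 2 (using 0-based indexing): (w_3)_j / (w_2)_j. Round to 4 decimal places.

μ ≈ 8.0513

B = A + 2I has rows (4, 0, 2); (0, 4, 6); (2, 6, 2)
w1 = Bv₀ = (14, 18, 10)
w2 = Bw1 = (76, 132, 156)
w3 = Bw2 = (616, 1464, 1256)
Ratio: 1256/156 = 8.0513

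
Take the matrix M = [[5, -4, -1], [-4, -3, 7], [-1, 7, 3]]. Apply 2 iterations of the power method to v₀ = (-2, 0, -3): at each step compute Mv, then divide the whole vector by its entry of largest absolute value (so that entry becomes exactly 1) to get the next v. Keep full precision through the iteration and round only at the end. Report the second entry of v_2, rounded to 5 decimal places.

Mv0 = (-7.000000, -13.000000, -7.000000); divide by -13.000000 → v1 = (0.538462, 1.000000, 0.538462)
Mv1 = (-1.846154, -1.384615, 8.076923); divide by 8.076923 → v2 = (-0.228571, -0.171429, 1.000000)
Requested entry of v2: 18/-105 = -0.17143

-0.17143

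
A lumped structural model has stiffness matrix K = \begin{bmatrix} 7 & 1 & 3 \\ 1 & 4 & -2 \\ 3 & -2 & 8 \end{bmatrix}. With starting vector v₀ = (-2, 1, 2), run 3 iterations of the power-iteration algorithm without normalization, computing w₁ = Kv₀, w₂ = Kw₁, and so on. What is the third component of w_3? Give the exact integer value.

357

w1 = Kv₀ = (7·(-2) + 1·1 + 3·2; 1·(-2) + 4·1 + (-2)·2; 3·(-2) + (-2)·1 + 8·2) = (-7, -2, 8)
w2 = Kw1 = (7·(-7) + 1·(-2) + 3·8; 1·(-7) + 4·(-2) + (-2)·8; 3·(-7) + (-2)·(-2) + 8·8) = (-27, -31, 47)
w3 = Kw2 = (-79, -245, 357)
The requested component of w3 is 357.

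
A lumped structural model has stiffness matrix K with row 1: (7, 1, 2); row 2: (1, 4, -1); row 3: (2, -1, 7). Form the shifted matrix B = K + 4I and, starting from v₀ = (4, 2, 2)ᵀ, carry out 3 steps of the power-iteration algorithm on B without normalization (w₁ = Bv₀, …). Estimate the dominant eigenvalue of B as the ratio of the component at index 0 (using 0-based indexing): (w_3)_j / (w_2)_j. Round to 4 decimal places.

B = K + 4I has rows (11, 1, 2); (1, 8, -1); (2, -1, 11)
w1 = Bv₀ = (50, 18, 28)
w2 = Bw1 = (624, 166, 390)
w3 = Bw2 = (7810, 1562, 5372)
Ratio: 7810/624 = 12.5160

12.5160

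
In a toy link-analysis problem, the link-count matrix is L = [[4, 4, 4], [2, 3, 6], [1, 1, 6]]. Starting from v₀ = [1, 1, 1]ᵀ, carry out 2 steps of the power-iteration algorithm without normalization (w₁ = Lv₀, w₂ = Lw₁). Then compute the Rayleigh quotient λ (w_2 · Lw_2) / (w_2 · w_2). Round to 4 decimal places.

w1 = Lv₀ = (4·1 + 4·1 + 4·1; 2·1 + 3·1 + 6·1; 1·1 + 1·1 + 6·1) = (12, 11, 8)
w2 = Lw1 = (4·12 + 4·11 + 4·8; 2·12 + 3·11 + 6·8; 1·12 + 1·11 + 6·8) = (124, 105, 71)
Lw2 = (1200, 989, 655)
w2·Lw2 = 124·1200 + 105·989 + 71·655 = 299150; w2·w2 = 124·124 + 105·105 + 71·71 = 31442
λ ≈ 299150/31442 = 9.5143

λ ≈ 9.5143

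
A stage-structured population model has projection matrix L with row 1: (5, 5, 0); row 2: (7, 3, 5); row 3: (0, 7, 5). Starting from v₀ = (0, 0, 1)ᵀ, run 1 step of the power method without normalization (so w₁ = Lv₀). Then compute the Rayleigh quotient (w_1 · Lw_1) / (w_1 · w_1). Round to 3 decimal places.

λ ≈ 10.000

w1 = Lv₀ = (5·0 + 5·0 + 0·1; 7·0 + 3·0 + 5·1; 0·0 + 7·0 + 5·1) = (0, 5, 5)
Lw1 = (25, 40, 60)
w1·Lw1 = 0·25 + 5·40 + 5·60 = 500; w1·w1 = 0·0 + 5·5 + 5·5 = 50
λ ≈ 500/50 = 10.000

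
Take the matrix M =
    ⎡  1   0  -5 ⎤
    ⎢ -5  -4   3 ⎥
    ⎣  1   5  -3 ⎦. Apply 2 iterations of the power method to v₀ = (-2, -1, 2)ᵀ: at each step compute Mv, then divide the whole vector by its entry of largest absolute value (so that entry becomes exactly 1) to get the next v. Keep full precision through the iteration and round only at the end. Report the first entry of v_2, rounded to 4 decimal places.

Mv0 = (-12.00000, 20.00000, -13.00000); divide by 20.00000 → v1 = (-0.60000, 1.00000, -0.65000)
Mv1 = (2.65000, -2.95000, 6.35000); divide by 6.35000 → v2 = (0.41732, -0.46457, 1.00000)
Requested entry of v2: 53/127 = 0.4173

0.4173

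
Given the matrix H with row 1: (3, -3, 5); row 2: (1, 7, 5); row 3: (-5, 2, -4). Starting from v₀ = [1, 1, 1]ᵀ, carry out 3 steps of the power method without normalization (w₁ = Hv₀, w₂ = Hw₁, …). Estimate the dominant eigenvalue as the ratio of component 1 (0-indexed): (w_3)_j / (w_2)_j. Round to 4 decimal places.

w1 = Hv₀ = (5, 13, -7)
w2 = Hw1 = (-59, 61, 29)
w3 = Hw2 = (-215, 513, 301)
Ratio at component: 513 / 61 = 8.4098

8.4098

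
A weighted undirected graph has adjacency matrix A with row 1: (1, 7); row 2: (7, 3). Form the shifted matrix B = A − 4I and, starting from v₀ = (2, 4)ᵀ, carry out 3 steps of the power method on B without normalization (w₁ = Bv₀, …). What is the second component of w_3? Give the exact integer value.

B = A − 4I has rows (-3, 7); (7, -1)
w1 = Bv₀ = ((-3)·2 + 7·4; 7·2 + (-1)·4) = (22, 10)
w2 = Bw1 = ((-3)·22 + 7·10; 7·22 + (-1)·10) = (4, 144)
w3 = Bw2 = (996, -116)
Requested component of w3: -116

-116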